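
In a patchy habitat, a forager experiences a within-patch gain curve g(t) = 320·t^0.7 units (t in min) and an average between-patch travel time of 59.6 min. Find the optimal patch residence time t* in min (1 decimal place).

139.1 min

Maximise g(t)/(T+t): set derivative to zero → g'(t)(T+t) = g(t).
g'(t) = 0.7·320·t^-0.3. Setting 0.7·320·t^-0.3 = 320·t^0.7/(59.6+t) gives 0.7(59.6+t) = t, so 0.30·t = 0.7×59.6.
t* = 0.7×59.6/0.30 = 139.1 min.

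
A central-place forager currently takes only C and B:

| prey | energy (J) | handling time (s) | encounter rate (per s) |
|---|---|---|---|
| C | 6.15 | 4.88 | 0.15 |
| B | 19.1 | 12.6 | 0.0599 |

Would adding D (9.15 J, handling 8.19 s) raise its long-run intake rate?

Yes

Current rate: (0.15×6.15 + 0.0599×19.1)/(1 + 0.15×4.88 + 0.0599×12.6) = 0.831 J/s.
D: E/h = 9.15/8.19 = 1.117 J/s.
1.117 > 0.831, so adding D raises the average — include it.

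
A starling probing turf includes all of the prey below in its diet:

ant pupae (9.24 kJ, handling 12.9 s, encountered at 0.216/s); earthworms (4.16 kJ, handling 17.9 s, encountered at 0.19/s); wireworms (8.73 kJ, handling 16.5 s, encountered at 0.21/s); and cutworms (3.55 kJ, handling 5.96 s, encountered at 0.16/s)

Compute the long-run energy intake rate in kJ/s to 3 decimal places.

0.447 kJ/s

Energy encountered per unit search time: 0.216×9.24 + 0.19×4.16 + 0.21×8.73 + 0.16×3.55 = 5.188 kJ/s.
Handling time per unit search time: 0.216×12.9 + 0.19×17.9 + 0.21×16.5 + 0.16×5.96 = 10.61.
Rate = 5.188/(1 + 10.61) = 0.447 kJ/s.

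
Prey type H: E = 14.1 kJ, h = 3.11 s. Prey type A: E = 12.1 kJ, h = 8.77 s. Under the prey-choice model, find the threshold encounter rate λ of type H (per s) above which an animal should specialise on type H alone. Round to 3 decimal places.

At the threshold, the rate on type H alone equals the profitability of type A: λ·14.1/(1 + λ·3.11) = 12.1/8.77 = 1.38.
Rearranging, λ(14.1 − 1.38×3.11) = 1.38, so λ = 1.38/9.809 = 0.1407 per s.

0.141 per s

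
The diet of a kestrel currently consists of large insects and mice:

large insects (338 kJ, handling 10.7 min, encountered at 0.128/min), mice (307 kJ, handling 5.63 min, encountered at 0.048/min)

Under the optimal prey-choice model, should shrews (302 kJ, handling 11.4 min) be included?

Intake rate on the current diet: R = (0.128×338 + 0.048×307) / (1 + 0.128×10.7 + 0.048×5.63) = 58/2.64 = 21.97 kJ/min.
Profitability of shrews: 302/11.4 = 26.49 kJ/min.
Since 26.49 > R, including shrews increases the long-run rate.

Yes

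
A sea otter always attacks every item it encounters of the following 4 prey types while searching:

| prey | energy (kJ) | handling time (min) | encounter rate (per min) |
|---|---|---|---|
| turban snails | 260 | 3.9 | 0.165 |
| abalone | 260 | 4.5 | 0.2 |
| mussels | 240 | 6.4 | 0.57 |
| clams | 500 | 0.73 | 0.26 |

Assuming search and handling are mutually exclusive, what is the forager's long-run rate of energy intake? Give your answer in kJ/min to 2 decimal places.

R = Σλ_iE_i / (1 + Σλ_ih_i)
Numerator: 0.165×260 + 0.2×260 + 0.57×240 + 0.26×500 = 361.7
Denominator: 1 + 0.165×3.9 + 0.2×4.5 + 0.57×6.4 + 0.26×0.73 = 6.381
R = 361.7/6.381 = 56.68 kJ/min

56.68 kJ/min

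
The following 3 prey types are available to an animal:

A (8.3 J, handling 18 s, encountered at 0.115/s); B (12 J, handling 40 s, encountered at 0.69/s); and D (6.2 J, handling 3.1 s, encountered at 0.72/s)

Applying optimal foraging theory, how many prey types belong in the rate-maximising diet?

1

Profitabilities (E/h, J/s): D 2, A 0.461, B 0.3. Add prey in this order while the next type's profitability exceeds the intake rate on those already taken.
Rate on top 1: 1.381. A: 0.461 < 1.381 → exclude; stop.
Optimal diet: D — 1 of 3 types.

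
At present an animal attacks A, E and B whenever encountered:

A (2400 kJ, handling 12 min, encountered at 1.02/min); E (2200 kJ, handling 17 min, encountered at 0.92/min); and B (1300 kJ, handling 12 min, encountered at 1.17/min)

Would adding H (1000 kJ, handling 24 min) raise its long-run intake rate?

On A, E and B alone, R = ΣλE/(1+Σλh) = 5993/42.92 = 139.6 kJ/min.
Profitability of H: 1000/24 = 41.67 kJ/min.
41.67 < 139.6, so adding H would lower the average — exclude it.

No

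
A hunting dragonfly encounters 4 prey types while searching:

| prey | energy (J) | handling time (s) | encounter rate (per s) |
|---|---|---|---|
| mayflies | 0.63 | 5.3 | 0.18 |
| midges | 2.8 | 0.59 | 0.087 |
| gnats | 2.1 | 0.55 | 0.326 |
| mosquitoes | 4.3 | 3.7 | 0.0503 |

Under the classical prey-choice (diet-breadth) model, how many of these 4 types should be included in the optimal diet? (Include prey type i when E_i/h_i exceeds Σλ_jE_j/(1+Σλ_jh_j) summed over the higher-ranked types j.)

3

Rank by E/h (J/s): midges 4.75, gnats 3.82, mosquitoes 1.16, mayflies 0.119. Include each in turn until the next type's E/h falls below the running intake rate.
Rate on top 1: 0.2317. gnats: 3.82 > 0.2317 → include.
Rate on top 2: 0.7542. mosquitoes: 1.16 > 0.7542 → include.
Rate on top 3: 0.8078. mayflies: 0.119 < 0.8078 → exclude; stop.
Optimal diet: midges, gnats, mosquitoes — 3 of 4 types.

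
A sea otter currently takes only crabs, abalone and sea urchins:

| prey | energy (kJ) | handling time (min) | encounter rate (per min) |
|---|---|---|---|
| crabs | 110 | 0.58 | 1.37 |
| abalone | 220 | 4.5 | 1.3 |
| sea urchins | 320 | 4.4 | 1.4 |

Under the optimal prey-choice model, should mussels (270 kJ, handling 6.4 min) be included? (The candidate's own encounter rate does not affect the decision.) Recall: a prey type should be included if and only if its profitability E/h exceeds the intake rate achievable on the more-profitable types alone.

No

On crabs, abalone and sea urchins alone, R = ΣλE/(1+Σλh) = 884.7/13.8 = 64.09 kJ/min.
Profitability of mussels: 270/6.4 = 42.19 kJ/min.
42.19 < 64.09, so adding mussels would lower the average — exclude it.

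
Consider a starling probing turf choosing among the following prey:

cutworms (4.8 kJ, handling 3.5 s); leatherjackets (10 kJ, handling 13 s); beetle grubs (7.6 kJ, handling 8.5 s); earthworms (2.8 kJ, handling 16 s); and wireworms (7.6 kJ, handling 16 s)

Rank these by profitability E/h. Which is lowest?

earthworms

Profitability E/h (kJ/s): cutworms = 4.8/3.5 = 1.37, leatherjackets = 10/13 = 0.769, beetle grubs = 7.6/8.5 = 0.894, earthworms = 2.8/16 = 0.175, wireworms = 7.6/16 = 0.475.
Ranked: cutworms > beetle grubs > leatherjackets > wireworms > earthworms.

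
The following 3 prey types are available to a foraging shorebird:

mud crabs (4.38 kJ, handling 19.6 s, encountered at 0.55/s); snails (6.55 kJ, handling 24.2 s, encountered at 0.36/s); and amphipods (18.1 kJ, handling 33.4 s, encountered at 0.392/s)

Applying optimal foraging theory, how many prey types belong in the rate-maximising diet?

1

Profitabilities (E/h, kJ/s): amphipods 0.542, snails 0.271, mud crabs 0.223. Add prey in this order while the next type's profitability exceeds the intake rate on those already taken.
Rate on top 1: 0.5035. snails: 0.271 < 0.5035 → exclude; stop.
Optimal diet: amphipods — 1 of 3 types.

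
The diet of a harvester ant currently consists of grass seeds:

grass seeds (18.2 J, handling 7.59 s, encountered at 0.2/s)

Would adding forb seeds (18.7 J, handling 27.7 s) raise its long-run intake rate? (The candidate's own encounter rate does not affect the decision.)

No

Intake rate on the current diet: R = (0.2×18.2) / (1 + 0.2×7.59) = 3.64/2.518 = 1.446 J/s.
forb seeds: E/h = 18.7/27.7 = 0.6751 J/s.
Since 0.6751 < R, time spent handling forb seeds is better spent searching.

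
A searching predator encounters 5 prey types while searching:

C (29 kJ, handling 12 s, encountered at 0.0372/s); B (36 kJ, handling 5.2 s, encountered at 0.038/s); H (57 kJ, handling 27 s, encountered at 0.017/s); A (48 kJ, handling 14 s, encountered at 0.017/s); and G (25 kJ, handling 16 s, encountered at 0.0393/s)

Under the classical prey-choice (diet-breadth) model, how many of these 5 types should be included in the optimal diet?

4

Rank by E/h (kJ/s): B 6.92, A 3.43, C 2.42, H 2.11, G 1.56. Include each in turn until the next type's E/h falls below the running intake rate.
Rate on top 1: 1.142. A: 3.43 > 1.142 → include.
Rate on top 2: 1.521. C: 2.42 > 1.521 → include.
Rate on top 3: 1.734. H: 2.11 > 1.734 → include.
Rate on top 4: 1.808. G: 1.56 < 1.808 → exclude; stop.
Optimal diet: B, A, C, H — 4 of 5 types.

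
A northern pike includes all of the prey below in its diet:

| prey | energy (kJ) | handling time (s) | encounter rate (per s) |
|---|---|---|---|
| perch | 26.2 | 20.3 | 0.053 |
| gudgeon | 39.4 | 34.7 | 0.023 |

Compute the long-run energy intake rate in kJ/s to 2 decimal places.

0.80 kJ/s

R = (0.053×26.2 + 0.023×39.4) / (1 + 0.053×20.3 + 0.023×34.7) = 2.295/2.874 = 0.7985 kJ/s.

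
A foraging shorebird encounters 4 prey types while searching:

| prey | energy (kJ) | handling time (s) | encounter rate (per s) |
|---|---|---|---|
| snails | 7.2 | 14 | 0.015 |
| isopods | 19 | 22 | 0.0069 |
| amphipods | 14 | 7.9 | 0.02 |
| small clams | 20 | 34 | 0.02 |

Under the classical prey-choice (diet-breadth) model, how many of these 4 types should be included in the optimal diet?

4

Profitabilities (E/h, kJ/s): amphipods 1.77, isopods 0.864, small clams 0.588, snails 0.514. Add prey in this order while the next type's profitability exceeds the intake rate on those already taken.
Rate on top 1: 0.2418. isopods: 0.864 > 0.2418 → include.
Rate on top 2: 0.3139. small clams: 0.588 > 0.3139 → include.
Rate on top 3: 0.4076. snails: 0.514 > 0.4076 → include.
Optimal diet: amphipods, isopods, small clams, snails — 4 of 4 types.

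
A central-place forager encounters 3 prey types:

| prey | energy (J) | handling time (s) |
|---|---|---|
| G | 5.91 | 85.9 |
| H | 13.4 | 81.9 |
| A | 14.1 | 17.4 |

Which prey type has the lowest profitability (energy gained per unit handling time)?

In descending order of E/h:
A: 14.1/17.4 = 0.81 J/s
H: 13.4/81.9 = 0.164 J/s
G: 5.91/85.9 = 0.0688 J/s

G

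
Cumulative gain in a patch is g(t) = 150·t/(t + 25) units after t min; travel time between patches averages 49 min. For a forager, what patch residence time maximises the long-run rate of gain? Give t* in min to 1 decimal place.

35.0 min

Maximise g(t)/(T+t): set derivative to zero → g'(t)(T+t) = g(t).
g'(t) = 150·25/(t + 25)². Setting 150·25/(t+25)² = 150t/[(t+25)(49+t)] gives 25(49+t) = t(t+25), so t² = 25×49 = 1225.
t* = √1225 = 35 min.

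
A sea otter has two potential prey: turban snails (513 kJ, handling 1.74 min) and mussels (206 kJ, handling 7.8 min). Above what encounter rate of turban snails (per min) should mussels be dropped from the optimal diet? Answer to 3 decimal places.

Drop mussels once their profitability E₂/h₂ falls below the rate achievable on turban snails alone: E₂/h₂ = λE₁/(1 + λh₁).
Solve for λ: λE₁h₂ = E₂(1 + λh₁) → λ(E₁h₂ − E₂h₁) = E₂ → λ = E₂/(E₁h₂ − E₂h₁).
λ = 206/(513×7.8 − 206×1.74) = 206/3643 = 0.05655 per min.

0.057 per min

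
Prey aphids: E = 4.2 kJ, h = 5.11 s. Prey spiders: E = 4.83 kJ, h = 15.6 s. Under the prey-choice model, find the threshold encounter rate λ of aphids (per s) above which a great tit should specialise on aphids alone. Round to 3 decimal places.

0.118 per s

The zero-one rule: include spiders iff E₂/h₂ > λE₁/(1+λh₁). Equality gives the switch point.
λE₁h₂ = E₂ + λE₂h₁ ⇒ λ = E₂/(E₁h₂ − E₂h₁) = 4.83/(65.52 − 24.68) = 0.1183 per s.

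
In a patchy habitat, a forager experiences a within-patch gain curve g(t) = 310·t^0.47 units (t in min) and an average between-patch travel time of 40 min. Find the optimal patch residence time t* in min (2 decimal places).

35.47 min

By the marginal value theorem, leave when the instantaneous gain rate g'(t) equals the habitat-wide average g(t)/(T + t).
g'(t) = 0.47·310·t^-0.53. Setting 0.47·310·t^-0.53 = 310·t^0.47/(40+t) gives 0.47(40+t) = t, so 0.53·t = 0.47×40.
t* = 0.47×40/0.53 = 35.47 min.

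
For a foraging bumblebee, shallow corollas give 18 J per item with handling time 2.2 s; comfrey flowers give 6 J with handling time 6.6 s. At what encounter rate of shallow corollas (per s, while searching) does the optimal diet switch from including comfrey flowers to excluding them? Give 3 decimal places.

At the threshold, the rate on shallow corollas alone equals the profitability of comfrey flowers: λ·18/(1 + λ·2.2) = 6/6.6 = 0.9091.
Rearranging, λ(18 − 0.9091×2.2) = 0.9091, so λ = 0.9091/16 = 0.05682 per s.

0.057 per s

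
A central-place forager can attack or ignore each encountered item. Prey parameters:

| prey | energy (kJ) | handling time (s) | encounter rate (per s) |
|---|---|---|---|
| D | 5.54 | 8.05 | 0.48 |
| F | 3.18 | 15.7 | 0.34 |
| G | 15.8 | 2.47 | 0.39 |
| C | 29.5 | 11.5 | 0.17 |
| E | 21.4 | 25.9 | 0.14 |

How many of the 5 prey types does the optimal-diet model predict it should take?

Profitabilities (E/h, kJ/s): G 6.4, C 2.57, E 0.826, D 0.688, F 0.203. Add prey in this order while the next type's profitability exceeds the intake rate on those already taken.
Rate on top 1: 3.139. C: 2.57 < 3.139 → exclude; stop.
Optimal diet: G — 1 of 5 types.

1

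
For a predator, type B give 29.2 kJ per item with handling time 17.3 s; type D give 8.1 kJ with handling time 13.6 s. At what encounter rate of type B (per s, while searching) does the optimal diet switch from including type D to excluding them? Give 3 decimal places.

The zero-one rule: include type D iff E₂/h₂ > λE₁/(1+λh₁). Equality gives the switch point.
λE₁h₂ = E₂ + λE₂h₁ ⇒ λ = E₂/(E₁h₂ − E₂h₁) = 8.1/(397.1 − 140.1) = 0.03152 per s.

0.032 per s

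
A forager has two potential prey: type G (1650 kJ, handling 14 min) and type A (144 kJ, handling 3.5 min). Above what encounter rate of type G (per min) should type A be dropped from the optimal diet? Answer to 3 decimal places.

At the threshold, the rate on type G alone equals the profitability of type A: λ·1650/(1 + λ·14) = 144/3.5 = 41.14.
Rearranging, λ(1650 − 41.14×14) = 41.14, so λ = 41.14/1074 = 0.03831 per min.

0.038 per min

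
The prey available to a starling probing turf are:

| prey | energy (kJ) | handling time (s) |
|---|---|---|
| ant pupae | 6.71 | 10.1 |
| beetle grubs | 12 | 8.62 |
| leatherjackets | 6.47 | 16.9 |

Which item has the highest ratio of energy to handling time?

beetle grubs

Profitability E/h (kJ/s): ant pupae = 6.71/10.1 = 0.664, beetle grubs = 12/8.62 = 1.39, leatherjackets = 6.47/16.9 = 0.383.
Ranked: beetle grubs > ant pupae > leatherjackets.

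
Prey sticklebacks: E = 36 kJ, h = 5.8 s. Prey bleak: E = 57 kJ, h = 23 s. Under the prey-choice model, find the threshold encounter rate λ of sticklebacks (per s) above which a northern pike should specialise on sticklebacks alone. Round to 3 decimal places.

The zero-one rule: include bleak iff E₂/h₂ > λE₁/(1+λh₁). Equality gives the switch point.
λE₁h₂ = E₂ + λE₂h₁ ⇒ λ = E₂/(E₁h₂ − E₂h₁) = 57/(828 − 330.6) = 0.1146 per s.

0.115 per s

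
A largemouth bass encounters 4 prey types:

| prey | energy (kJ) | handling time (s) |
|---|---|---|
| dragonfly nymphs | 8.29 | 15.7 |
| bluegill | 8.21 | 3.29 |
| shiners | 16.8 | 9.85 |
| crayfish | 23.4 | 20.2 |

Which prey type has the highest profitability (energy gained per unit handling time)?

In descending order of E/h:
bluegill: 8.21/3.29 = 2.5 kJ/s
shiners: 16.8/9.85 = 1.71 kJ/s
crayfish: 23.4/20.2 = 1.16 kJ/s
dragonfly nymphs: 8.29/15.7 = 0.528 kJ/s

bluegill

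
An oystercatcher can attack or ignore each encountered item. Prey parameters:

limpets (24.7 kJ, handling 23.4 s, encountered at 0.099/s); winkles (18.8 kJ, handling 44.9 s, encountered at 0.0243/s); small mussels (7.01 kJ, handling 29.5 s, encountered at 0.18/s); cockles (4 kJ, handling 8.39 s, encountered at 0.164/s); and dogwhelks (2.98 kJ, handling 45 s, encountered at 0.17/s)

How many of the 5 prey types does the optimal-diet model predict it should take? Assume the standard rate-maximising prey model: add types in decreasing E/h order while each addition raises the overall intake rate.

1

Rank by E/h (kJ/s): limpets 1.06, cockles 0.477, winkles 0.419, small mussels 0.238, dogwhelks 0.0662. Include each in turn until the next type's E/h falls below the running intake rate.
Rate on top 1: 0.7373. cockles: 0.477 < 0.7373 → exclude; stop.
Optimal diet: limpets — 1 of 5 types.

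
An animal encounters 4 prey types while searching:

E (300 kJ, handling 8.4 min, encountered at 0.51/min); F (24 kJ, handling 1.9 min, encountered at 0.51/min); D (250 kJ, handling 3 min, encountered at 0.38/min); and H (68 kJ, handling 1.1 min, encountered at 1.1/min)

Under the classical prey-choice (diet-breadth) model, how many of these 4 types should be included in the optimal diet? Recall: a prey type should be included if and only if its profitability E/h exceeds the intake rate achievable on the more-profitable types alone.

2

E/h in descending order: D 83.3, H 61.8, E 35.7, F 12.6 kJ/min. The optimal diet is the largest prefix of this list for which every included type satisfies E_i/h_i > R on the types above it.
Rate on top 1: 44.39. H: 61.8 > 44.39 → include.
Rate on top 2: 50.69. E: 35.7 < 50.69 → exclude; stop.
Optimal diet: D, H — 2 of 4 types.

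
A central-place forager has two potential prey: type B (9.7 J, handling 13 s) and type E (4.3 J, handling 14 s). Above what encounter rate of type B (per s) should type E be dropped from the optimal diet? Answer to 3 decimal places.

0.054 per s

Drop type E once their profitability E₂/h₂ falls below the rate achievable on type B alone: E₂/h₂ = λE₁/(1 + λh₁).
Solve for λ: λE₁h₂ = E₂(1 + λh₁) → λ(E₁h₂ − E₂h₁) = E₂ → λ = E₂/(E₁h₂ − E₂h₁).
λ = 4.3/(9.7×14 − 4.3×13) = 4.3/79.9 = 0.05382 per s.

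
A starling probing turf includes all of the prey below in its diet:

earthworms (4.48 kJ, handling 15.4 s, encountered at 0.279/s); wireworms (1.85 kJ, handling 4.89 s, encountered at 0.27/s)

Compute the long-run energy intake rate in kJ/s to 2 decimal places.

R = (0.279×4.48 + 0.27×1.85) / (1 + 0.279×15.4 + 0.27×4.89) = 1.749/6.617 = 0.2644 kJ/s.

0.26 kJ/s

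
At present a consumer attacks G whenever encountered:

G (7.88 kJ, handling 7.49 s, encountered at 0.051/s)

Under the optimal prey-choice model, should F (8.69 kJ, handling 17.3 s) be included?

On G alone, R = ΣλE/(1+Σλh) = 0.4019/1.382 = 0.2908 kJ/s.
F: E/h = 8.69/17.3 = 0.5023 kJ/s.
0.5023 > 0.2908, so adding F raises the average — include it.

Yes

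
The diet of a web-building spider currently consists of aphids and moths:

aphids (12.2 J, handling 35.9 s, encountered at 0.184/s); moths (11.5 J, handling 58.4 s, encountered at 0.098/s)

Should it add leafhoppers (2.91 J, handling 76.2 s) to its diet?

Current rate: (0.184×12.2 + 0.098×11.5)/(1 + 0.184×35.9 + 0.098×58.4) = 0.253 J/s.
leafhoppers: E/h = 2.91/76.2 = 0.03819 J/s.
Since 0.03819 < R, time spent handling leafhoppers is better spent searching.

No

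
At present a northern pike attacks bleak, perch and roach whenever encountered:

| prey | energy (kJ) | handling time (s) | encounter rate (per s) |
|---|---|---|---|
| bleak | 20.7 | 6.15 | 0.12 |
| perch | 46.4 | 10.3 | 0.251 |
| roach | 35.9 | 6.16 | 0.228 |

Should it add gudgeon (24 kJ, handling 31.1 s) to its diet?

Intake rate on the current diet: R = (0.12×20.7 + 0.251×46.4 + 0.228×35.9) / (1 + 0.12×6.15 + 0.251×10.3 + 0.228×6.16) = 22.32/5.728 = 3.896 kJ/s.
Profitability of gudgeon: 24/31.1 = 0.7717 kJ/s.
Since 0.7717 < R, time spent handling gudgeon is better spent searching.

No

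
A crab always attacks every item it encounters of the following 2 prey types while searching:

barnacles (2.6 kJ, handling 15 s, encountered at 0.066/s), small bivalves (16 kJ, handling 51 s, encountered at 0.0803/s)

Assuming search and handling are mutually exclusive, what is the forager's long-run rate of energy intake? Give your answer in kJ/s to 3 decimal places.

0.239 kJ/s

R = (0.066×2.6 + 0.0803×16) / (1 + 0.066×15 + 0.0803×51) = 1.456/6.085 = 0.2393 kJ/s.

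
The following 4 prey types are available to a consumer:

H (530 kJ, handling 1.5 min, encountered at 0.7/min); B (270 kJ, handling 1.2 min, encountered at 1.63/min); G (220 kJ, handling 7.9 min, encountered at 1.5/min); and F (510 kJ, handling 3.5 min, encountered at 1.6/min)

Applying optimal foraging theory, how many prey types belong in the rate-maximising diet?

2

Rank by E/h (kJ/min): H 353, B 225, F 146, G 27.8. Include each in turn until the next type's E/h falls below the running intake rate.
Rate on top 1: 181. B: 225 > 181 → include.
Rate on top 2: 202.5. F: 146 < 202.5 → exclude; stop.
Optimal diet: H, B — 2 of 4 types.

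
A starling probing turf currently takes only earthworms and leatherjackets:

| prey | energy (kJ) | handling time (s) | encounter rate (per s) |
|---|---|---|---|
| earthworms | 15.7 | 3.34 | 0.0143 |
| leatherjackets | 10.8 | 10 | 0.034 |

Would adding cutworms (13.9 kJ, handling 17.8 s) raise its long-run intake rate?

Yes

On earthworms and leatherjackets alone, R = ΣλE/(1+Σλh) = 0.5917/1.388 = 0.4264 kJ/s.
Profitability of cutworms: 13.9/17.8 = 0.7809 kJ/s.
0.7809 > 0.4264, so adding cutworms raises the average — include it.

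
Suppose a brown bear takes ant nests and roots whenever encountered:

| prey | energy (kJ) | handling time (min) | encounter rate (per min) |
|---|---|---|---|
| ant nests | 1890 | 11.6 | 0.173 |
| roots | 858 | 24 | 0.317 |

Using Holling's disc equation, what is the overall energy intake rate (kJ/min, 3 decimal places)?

R = Σλ_iE_i / (1 + Σλ_ih_i)
Numerator: 0.173×1890 + 0.317×858 = 599
Denominator: 1 + 0.173×11.6 + 0.317×24 = 10.61
R = 599/10.61 = 56.43 kJ/min

56.426 kJ/min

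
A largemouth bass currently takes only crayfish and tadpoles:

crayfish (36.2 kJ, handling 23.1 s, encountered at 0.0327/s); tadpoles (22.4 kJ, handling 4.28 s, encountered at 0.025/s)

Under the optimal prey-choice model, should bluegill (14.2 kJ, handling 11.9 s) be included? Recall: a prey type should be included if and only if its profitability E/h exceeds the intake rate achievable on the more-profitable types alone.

Yes

Current rate: (0.0327×36.2 + 0.025×22.4)/(1 + 0.0327×23.1 + 0.025×4.28) = 0.9363 kJ/s.
bluegill: E/h = 14.2/11.9 = 1.193 kJ/s.
1.193 > 0.9363, so adding bluegill raises the average — include it.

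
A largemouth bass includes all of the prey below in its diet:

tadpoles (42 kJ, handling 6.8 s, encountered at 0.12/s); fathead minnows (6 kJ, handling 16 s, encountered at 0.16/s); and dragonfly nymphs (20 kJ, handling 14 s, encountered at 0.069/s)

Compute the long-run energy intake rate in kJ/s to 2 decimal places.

1.38 kJ/s

R = (0.12×42 + 0.16×6 + 0.069×20) / (1 + 0.12×6.8 + 0.16×16 + 0.069×14) = 7.38/5.342 = 1.382 kJ/s.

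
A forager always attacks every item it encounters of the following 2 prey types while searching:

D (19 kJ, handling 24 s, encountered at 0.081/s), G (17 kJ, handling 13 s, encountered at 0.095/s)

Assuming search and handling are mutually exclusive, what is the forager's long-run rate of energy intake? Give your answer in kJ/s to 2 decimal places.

0.75 kJ/s

R = Σλ_iE_i / (1 + Σλ_ih_i)
Numerator: 0.081×19 + 0.095×17 = 3.154
Denominator: 1 + 0.081×24 + 0.095×13 = 4.179
R = 3.154/4.179 = 0.7547 kJ/s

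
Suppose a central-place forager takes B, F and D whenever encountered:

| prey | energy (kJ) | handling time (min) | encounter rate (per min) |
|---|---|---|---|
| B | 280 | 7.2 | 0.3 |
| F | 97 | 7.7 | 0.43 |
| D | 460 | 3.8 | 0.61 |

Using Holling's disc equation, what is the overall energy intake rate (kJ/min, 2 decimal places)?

R = (0.3×280 + 0.43×97 + 0.61×460) / (1 + 0.3×7.2 + 0.43×7.7 + 0.61×3.8) = 406.3/8.789 = 46.23 kJ/min.

46.23 kJ/min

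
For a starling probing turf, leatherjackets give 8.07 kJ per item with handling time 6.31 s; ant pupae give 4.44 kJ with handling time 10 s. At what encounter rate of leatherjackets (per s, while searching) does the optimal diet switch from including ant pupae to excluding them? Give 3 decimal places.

At the threshold, the rate on leatherjackets alone equals the profitability of ant pupae: λ·8.07/(1 + λ·6.31) = 4.44/10 = 0.444.
Rearranging, λ(8.07 − 0.444×6.31) = 0.444, so λ = 0.444/5.268 = 0.08428 per s.

0.084 per s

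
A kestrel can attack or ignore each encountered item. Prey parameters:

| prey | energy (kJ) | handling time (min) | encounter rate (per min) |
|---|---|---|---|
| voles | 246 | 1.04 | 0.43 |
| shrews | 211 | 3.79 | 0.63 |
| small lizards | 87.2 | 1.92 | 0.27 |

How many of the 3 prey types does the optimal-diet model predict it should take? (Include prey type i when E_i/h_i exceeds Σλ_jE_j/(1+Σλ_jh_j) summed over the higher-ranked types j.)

1

Profitabilities (E/h, kJ/min): voles 237, shrews 55.7, small lizards 45.4. Add prey in this order while the next type's profitability exceeds the intake rate on those already taken.
Rate on top 1: 73.09. shrews: 55.7 < 73.09 → exclude; stop.
Optimal diet: voles — 1 of 3 types.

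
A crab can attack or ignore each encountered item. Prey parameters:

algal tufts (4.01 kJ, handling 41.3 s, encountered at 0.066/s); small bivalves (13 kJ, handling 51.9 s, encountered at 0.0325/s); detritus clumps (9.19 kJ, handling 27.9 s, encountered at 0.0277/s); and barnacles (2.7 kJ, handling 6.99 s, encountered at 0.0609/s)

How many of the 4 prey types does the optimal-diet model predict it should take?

3

E/h in descending order: barnacles 0.386, detritus clumps 0.329, small bivalves 0.25, algal tufts 0.0971 kJ/s. The optimal diet is the largest prefix of this list for which every included type satisfies E_i/h_i > R on the types above it.
Rate on top 1: 0.1153. detritus clumps: 0.329 > 0.1153 → include.
Rate on top 2: 0.1906. small bivalves: 0.25 > 0.1906 → include.
Rate on top 3: 0.2166. algal tufts: 0.0971 < 0.2166 → exclude; stop.
Optimal diet: barnacles, detritus clumps, small bivalves — 3 of 4 types.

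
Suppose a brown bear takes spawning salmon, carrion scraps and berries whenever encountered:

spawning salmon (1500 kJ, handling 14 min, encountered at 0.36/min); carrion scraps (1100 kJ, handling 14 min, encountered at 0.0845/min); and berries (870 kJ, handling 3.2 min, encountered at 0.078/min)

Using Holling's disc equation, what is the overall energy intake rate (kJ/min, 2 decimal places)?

R = (0.36×1500 + 0.0845×1100 + 0.078×870) / (1 + 0.36×14 + 0.0845×14 + 0.078×3.2) = 700.8/7.473 = 93.78 kJ/min.

93.78 kJ/min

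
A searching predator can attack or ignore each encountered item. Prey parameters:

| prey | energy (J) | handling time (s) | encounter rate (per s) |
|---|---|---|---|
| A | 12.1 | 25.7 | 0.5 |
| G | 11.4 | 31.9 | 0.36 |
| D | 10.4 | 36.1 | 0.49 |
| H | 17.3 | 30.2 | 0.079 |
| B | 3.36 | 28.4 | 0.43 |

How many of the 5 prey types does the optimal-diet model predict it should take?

2

Profitabilities (E/h, J/s): H 0.573, A 0.471, G 0.357, D 0.288, B 0.118. Add prey in this order while the next type's profitability exceeds the intake rate on those already taken.
Rate on top 1: 0.4037. A: 0.471 > 0.4037 → include.
Rate on top 2: 0.4568. G: 0.357 < 0.4568 → exclude; stop.
Optimal diet: H, A — 2 of 5 types.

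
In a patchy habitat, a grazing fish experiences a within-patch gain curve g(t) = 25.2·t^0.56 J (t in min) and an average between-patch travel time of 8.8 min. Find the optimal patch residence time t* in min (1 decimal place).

By the marginal value theorem, leave when the instantaneous gain rate g'(t) equals the habitat-wide average g(t)/(T + t).
g'(t) = 0.56·25.2·t^-0.44. Setting 0.56·25.2·t^-0.44 = 25.2·t^0.56/(8.8+t) gives 0.56(8.8+t) = t, so 0.44·t = 0.56×8.8.
t* = 0.56×8.8/0.44 = 11.2 min.

11.2 min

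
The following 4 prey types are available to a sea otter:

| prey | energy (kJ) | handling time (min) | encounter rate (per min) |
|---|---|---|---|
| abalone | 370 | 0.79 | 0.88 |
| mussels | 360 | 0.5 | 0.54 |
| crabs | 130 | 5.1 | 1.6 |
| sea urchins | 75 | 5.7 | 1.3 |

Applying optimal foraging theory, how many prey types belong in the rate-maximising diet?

E/h in descending order: mussels 720, abalone 468, crabs 25.5, sea urchins 13.2 kJ/min. The optimal diet is the largest prefix of this list for which every included type satisfies E_i/h_i > R on the types above it.
Rate on top 1: 153.1. abalone: 468 > 153.1 → include.
Rate on top 2: 264.6. crabs: 25.5 < 264.6 → exclude; stop.
Optimal diet: mussels, abalone — 2 of 4 types.

2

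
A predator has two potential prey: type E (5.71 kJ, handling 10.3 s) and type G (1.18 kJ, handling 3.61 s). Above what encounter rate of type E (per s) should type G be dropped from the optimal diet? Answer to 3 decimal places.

0.139 per s

The zero-one rule: include type G iff E₂/h₂ > λE₁/(1+λh₁). Equality gives the switch point.
λE₁h₂ = E₂ + λE₂h₁ ⇒ λ = E₂/(E₁h₂ − E₂h₁) = 1.18/(20.61 − 12.15) = 0.1395 per s.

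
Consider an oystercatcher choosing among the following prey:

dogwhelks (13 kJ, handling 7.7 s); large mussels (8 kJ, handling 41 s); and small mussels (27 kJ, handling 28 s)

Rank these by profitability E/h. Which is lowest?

In descending order of E/h:
dogwhelks: 13/7.7 = 1.69 kJ/s
small mussels: 27/28 = 0.964 kJ/s
large mussels: 8/41 = 0.195 kJ/s

large mussels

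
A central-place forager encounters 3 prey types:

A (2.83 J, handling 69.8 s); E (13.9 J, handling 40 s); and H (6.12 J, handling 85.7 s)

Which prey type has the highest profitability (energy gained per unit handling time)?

Profitability E/h (J/s): A = 2.83/69.8 = 0.0405, E = 13.9/40 = 0.348, H = 6.12/85.7 = 0.0714.
Ranked: E > H > A.

E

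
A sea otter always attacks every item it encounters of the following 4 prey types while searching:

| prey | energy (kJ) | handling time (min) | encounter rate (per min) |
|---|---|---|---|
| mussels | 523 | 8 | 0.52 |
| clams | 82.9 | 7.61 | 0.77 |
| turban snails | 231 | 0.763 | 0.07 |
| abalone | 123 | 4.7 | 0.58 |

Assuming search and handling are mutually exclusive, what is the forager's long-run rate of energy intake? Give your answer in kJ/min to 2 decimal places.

30.68 kJ/min

R = Σλ_iE_i / (1 + Σλ_ih_i)
Numerator: 0.52×523 + 0.77×82.9 + 0.07×231 + 0.58×123 = 423.3
Denominator: 1 + 0.52×8 + 0.77×7.61 + 0.07×0.763 + 0.58×4.7 = 13.8
R = 423.3/13.8 = 30.68 kJ/min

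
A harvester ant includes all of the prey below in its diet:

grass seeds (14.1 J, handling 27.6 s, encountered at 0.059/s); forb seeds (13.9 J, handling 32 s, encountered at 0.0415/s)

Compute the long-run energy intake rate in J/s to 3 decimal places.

R = (0.059×14.1 + 0.0415×13.9) / (1 + 0.059×27.6 + 0.0415×32) = 1.409/3.956 = 0.3561 J/s.

0.356 J/s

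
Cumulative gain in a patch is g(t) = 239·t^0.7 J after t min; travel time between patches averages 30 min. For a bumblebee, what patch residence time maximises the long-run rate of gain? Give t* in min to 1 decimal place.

Maximise g(t)/(T+t): set derivative to zero → g'(t)(T+t) = g(t).
g'(t) = 0.7·239·t^-0.3. Setting 0.7·239·t^-0.3 = 239·t^0.7/(30+t) gives 0.7(30+t) = t, so 0.30·t = 0.7×30.
t* = 0.7×30/0.30 = 70 min.

70.0 min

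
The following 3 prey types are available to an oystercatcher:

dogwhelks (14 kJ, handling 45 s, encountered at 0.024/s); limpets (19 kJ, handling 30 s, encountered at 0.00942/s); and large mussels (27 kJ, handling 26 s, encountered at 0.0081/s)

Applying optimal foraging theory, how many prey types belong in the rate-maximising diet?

3

Rank by E/h (kJ/s): large mussels 1.04, limpets 0.633, dogwhelks 0.311. Include each in turn until the next type's E/h falls below the running intake rate.
Rate on top 1: 0.1807. limpets: 0.633 > 0.1807 → include.
Rate on top 2: 0.2663. dogwhelks: 0.311 > 0.2663 → include.
Optimal diet: large mussels, limpets, dogwhelks — 3 of 3 types.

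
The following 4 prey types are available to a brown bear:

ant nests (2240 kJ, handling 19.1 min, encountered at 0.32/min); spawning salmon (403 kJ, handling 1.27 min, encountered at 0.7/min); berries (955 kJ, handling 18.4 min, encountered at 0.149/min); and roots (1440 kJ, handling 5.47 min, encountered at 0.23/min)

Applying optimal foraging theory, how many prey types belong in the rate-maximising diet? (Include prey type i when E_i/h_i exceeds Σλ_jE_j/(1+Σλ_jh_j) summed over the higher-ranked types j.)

2

E/h in descending order: spawning salmon 317, roots 263, ant nests 117, berries 51.9 kJ/min. The optimal diet is the largest prefix of this list for which every included type satisfies E_i/h_i > R on the types above it.
Rate on top 1: 149.3. roots: 263 > 149.3 → include.
Rate on top 2: 194.9. ant nests: 117 < 194.9 → exclude; stop.
Optimal diet: spawning salmon, roots — 2 of 4 types.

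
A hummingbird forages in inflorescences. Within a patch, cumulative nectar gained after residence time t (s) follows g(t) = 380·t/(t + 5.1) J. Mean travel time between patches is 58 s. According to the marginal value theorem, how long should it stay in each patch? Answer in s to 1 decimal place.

17.2 s

Optimal t* satisfies g'(t*) = g(t*)/(T + t*).
g'(t) = 380·5.1/(t + 5.1)². Setting 380·5.1/(t+5.1)² = 380t/[(t+5.1)(58+t)] gives 5.1(58+t) = t(t+5.1), so t² = 5.1×58 = 295.8.
t* = √295.8 = 17.2 s.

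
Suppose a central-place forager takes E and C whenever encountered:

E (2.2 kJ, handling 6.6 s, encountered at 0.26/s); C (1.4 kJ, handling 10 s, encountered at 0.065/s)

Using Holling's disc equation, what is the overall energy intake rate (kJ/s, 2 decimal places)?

R = (0.26×2.2 + 0.065×1.4) / (1 + 0.26×6.6 + 0.065×10) = 0.663/3.366 = 0.197 kJ/s.

0.20 kJ/s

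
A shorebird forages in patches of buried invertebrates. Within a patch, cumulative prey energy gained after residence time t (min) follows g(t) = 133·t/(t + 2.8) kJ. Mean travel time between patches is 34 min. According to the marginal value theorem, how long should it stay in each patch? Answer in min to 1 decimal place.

Optimal t* satisfies g'(t*) = g(t*)/(T + t*).
g'(t) = 133·2.8/(t + 2.8)². Setting 133·2.8/(t+2.8)² = 133t/[(t+2.8)(34+t)] gives 2.8(34+t) = t(t+2.8), so t² = 2.8×34 = 95.2.
t* = √95.2 = 9.757 min.

9.8 min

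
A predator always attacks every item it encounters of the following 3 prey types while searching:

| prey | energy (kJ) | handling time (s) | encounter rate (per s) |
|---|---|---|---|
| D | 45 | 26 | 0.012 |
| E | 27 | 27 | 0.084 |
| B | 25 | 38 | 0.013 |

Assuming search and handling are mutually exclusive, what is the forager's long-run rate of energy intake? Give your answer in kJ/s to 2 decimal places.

R = Σλ_iE_i / (1 + Σλ_ih_i)
Numerator: 0.012×45 + 0.084×27 + 0.013×25 = 3.133
Denominator: 1 + 0.012×26 + 0.084×27 + 0.013×38 = 4.074
R = 3.133/4.074 = 0.769 kJ/s

0.77 kJ/s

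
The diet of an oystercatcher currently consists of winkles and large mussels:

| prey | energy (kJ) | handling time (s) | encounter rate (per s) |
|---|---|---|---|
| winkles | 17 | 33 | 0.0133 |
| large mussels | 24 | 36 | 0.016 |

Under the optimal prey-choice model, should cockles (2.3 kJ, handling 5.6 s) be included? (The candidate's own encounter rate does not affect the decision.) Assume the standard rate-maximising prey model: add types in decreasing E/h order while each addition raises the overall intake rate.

Yes

Intake rate on the current diet: R = (0.0133×17 + 0.016×24) / (1 + 0.0133×33 + 0.016×36) = 0.6101/2.015 = 0.3028 kJ/s.
cockles: E/h = 2.3/5.6 = 0.4107 kJ/s.
0.4107 > 0.3028, so adding cockles raises the average — include it.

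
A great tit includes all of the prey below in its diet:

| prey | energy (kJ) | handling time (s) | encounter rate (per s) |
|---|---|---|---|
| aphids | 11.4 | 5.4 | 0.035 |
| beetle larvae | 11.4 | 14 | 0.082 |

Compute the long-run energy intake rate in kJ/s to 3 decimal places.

0.571 kJ/s

R = (0.035×11.4 + 0.082×11.4) / (1 + 0.035×5.4 + 0.082×14) = 1.334/2.337 = 0.5707 kJ/s.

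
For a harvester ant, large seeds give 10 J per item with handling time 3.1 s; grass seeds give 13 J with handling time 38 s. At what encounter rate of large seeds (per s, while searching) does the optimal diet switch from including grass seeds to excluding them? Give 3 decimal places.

0.038 per s

The zero-one rule: include grass seeds iff E₂/h₂ > λE₁/(1+λh₁). Equality gives the switch point.
λE₁h₂ = E₂ + λE₂h₁ ⇒ λ = E₂/(E₁h₂ − E₂h₁) = 13/(380 − 40.3) = 0.03827 per s.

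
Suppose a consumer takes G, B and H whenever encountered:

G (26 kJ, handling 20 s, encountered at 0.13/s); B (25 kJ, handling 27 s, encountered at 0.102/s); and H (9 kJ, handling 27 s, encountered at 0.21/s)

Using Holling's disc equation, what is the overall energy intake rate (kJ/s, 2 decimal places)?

0.65 kJ/s

R = (0.13×26 + 0.102×25 + 0.21×9) / (1 + 0.13×20 + 0.102×27 + 0.21×27) = 7.82/12.02 = 0.6504 kJ/s.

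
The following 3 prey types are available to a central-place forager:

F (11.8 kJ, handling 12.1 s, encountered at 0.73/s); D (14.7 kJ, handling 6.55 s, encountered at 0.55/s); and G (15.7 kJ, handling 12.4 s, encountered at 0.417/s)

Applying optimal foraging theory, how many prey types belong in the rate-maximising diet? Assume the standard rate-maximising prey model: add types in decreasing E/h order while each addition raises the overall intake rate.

1

Rank by E/h (kJ/s): D 2.24, G 1.27, F 0.975. Include each in turn until the next type's E/h falls below the running intake rate.
Rate on top 1: 1.757. G: 1.27 < 1.757 → exclude; stop.
Optimal diet: D — 1 of 3 types.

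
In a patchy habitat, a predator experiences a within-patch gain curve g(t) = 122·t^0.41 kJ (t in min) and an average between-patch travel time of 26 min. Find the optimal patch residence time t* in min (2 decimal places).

Optimal t* satisfies g'(t*) = g(t*)/(T + t*).
g'(t) = 0.41·122·t^-0.59. Setting 0.41·122·t^-0.59 = 122·t^0.41/(26+t) gives 0.41(26+t) = t, so 0.59·t = 0.41×26.
t* = 0.41×26/0.59 = 18.07 min.

18.07 min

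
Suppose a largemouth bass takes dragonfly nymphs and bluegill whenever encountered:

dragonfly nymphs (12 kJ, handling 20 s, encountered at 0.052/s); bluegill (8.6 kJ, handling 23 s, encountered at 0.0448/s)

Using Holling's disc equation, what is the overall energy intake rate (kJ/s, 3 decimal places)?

0.329 kJ/s

Energy encountered per unit search time: 0.052×12 + 0.0448×8.6 = 1.009 kJ/s.
Handling time per unit search time: 0.052×20 + 0.0448×23 = 2.07.
Rate = 1.009/(1 + 2.07) = 0.3287 kJ/s.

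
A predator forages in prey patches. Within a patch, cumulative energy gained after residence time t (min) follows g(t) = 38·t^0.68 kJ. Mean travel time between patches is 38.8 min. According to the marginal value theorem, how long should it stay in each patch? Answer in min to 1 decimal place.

82.5 min

Maximise g(t)/(T+t): set derivative to zero → g'(t)(T+t) = g(t).
g'(t) = 0.68·38·t^-0.32. Setting 0.68·38·t^-0.32 = 38·t^0.68/(38.8+t) gives 0.68(38.8+t) = t, so 0.32·t = 0.68×38.8.
t* = 0.68×38.8/0.32 = 82.45 min.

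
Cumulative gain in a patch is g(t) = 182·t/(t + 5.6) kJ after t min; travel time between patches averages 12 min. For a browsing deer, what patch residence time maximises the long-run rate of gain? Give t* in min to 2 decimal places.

8.20 min

Optimal t* satisfies g'(t*) = g(t*)/(T + t*).
g'(t) = 182·5.6/(t + 5.6)². Setting 182·5.6/(t+5.6)² = 182t/[(t+5.6)(12+t)] gives 5.6(12+t) = t(t+5.6), so t² = 5.6×12 = 67.2.
t* = √67.2 = 8.198 min.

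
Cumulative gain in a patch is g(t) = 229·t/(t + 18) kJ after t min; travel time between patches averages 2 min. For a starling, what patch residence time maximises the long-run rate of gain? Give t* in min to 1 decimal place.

6.0 min

By the marginal value theorem, leave when the instantaneous gain rate g'(t) equals the habitat-wide average g(t)/(T + t).
g'(t) = 229·18/(t + 18)². Setting 229·18/(t+18)² = 229t/[(t+18)(2+t)] gives 18(2+t) = t(t+18), so t² = 18×2 = 36.
t* = √36 = 6 min.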